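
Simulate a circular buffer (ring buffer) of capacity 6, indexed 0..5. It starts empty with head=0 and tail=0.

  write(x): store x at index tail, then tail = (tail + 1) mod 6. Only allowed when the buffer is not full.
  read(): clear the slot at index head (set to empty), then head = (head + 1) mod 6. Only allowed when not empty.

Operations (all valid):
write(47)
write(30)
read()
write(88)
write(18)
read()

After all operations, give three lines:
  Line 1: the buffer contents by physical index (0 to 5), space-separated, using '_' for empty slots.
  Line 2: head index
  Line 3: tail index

write(47): buf=[47 _ _ _ _ _], head=0, tail=1, size=1
write(30): buf=[47 30 _ _ _ _], head=0, tail=2, size=2
read(): buf=[_ 30 _ _ _ _], head=1, tail=2, size=1
write(88): buf=[_ 30 88 _ _ _], head=1, tail=3, size=2
write(18): buf=[_ 30 88 18 _ _], head=1, tail=4, size=3
read(): buf=[_ _ 88 18 _ _], head=2, tail=4, size=2

Answer: _ _ 88 18 _ _
2
4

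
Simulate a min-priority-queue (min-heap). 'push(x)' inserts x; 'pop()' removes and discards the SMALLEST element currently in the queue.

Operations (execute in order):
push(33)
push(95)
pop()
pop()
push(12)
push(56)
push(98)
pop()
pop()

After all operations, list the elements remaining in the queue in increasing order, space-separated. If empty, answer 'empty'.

Answer: 98

Derivation:
push(33): heap contents = [33]
push(95): heap contents = [33, 95]
pop() → 33: heap contents = [95]
pop() → 95: heap contents = []
push(12): heap contents = [12]
push(56): heap contents = [12, 56]
push(98): heap contents = [12, 56, 98]
pop() → 12: heap contents = [56, 98]
pop() → 56: heap contents = [98]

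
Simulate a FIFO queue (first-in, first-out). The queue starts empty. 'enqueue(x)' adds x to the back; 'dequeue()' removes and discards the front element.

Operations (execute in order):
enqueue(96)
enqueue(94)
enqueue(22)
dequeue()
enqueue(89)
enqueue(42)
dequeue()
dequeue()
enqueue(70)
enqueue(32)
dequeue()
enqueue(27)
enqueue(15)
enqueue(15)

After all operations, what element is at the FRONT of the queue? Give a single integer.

Answer: 42

Derivation:
enqueue(96): queue = [96]
enqueue(94): queue = [96, 94]
enqueue(22): queue = [96, 94, 22]
dequeue(): queue = [94, 22]
enqueue(89): queue = [94, 22, 89]
enqueue(42): queue = [94, 22, 89, 42]
dequeue(): queue = [22, 89, 42]
dequeue(): queue = [89, 42]
enqueue(70): queue = [89, 42, 70]
enqueue(32): queue = [89, 42, 70, 32]
dequeue(): queue = [42, 70, 32]
enqueue(27): queue = [42, 70, 32, 27]
enqueue(15): queue = [42, 70, 32, 27, 15]
enqueue(15): queue = [42, 70, 32, 27, 15, 15]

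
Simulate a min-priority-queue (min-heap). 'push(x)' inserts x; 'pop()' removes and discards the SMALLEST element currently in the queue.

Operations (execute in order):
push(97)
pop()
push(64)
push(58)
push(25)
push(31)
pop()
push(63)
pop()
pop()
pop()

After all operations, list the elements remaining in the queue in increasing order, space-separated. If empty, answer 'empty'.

Answer: 64

Derivation:
push(97): heap contents = [97]
pop() → 97: heap contents = []
push(64): heap contents = [64]
push(58): heap contents = [58, 64]
push(25): heap contents = [25, 58, 64]
push(31): heap contents = [25, 31, 58, 64]
pop() → 25: heap contents = [31, 58, 64]
push(63): heap contents = [31, 58, 63, 64]
pop() → 31: heap contents = [58, 63, 64]
pop() → 58: heap contents = [63, 64]
pop() → 63: heap contents = [64]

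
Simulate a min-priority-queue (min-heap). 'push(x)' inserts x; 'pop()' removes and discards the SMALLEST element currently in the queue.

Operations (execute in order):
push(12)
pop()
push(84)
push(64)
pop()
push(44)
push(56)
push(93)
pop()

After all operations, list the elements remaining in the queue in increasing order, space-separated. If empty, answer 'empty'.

push(12): heap contents = [12]
pop() → 12: heap contents = []
push(84): heap contents = [84]
push(64): heap contents = [64, 84]
pop() → 64: heap contents = [84]
push(44): heap contents = [44, 84]
push(56): heap contents = [44, 56, 84]
push(93): heap contents = [44, 56, 84, 93]
pop() → 44: heap contents = [56, 84, 93]

Answer: 56 84 93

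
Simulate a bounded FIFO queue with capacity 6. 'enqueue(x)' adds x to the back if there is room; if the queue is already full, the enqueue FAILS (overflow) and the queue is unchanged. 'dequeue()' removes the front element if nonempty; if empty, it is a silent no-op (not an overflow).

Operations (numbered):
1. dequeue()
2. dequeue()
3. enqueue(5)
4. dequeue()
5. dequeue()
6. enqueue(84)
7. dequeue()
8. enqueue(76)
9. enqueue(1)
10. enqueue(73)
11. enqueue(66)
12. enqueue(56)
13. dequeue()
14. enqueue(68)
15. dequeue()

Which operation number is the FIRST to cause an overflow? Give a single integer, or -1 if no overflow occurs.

1. dequeue(): empty, no-op, size=0
2. dequeue(): empty, no-op, size=0
3. enqueue(5): size=1
4. dequeue(): size=0
5. dequeue(): empty, no-op, size=0
6. enqueue(84): size=1
7. dequeue(): size=0
8. enqueue(76): size=1
9. enqueue(1): size=2
10. enqueue(73): size=3
11. enqueue(66): size=4
12. enqueue(56): size=5
13. dequeue(): size=4
14. enqueue(68): size=5
15. dequeue(): size=4

Answer: -1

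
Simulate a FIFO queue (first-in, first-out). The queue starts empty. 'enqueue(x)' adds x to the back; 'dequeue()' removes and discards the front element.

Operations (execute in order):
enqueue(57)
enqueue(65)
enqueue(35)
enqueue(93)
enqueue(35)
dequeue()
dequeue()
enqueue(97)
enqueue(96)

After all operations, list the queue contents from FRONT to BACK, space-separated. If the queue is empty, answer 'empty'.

enqueue(57): [57]
enqueue(65): [57, 65]
enqueue(35): [57, 65, 35]
enqueue(93): [57, 65, 35, 93]
enqueue(35): [57, 65, 35, 93, 35]
dequeue(): [65, 35, 93, 35]
dequeue(): [35, 93, 35]
enqueue(97): [35, 93, 35, 97]
enqueue(96): [35, 93, 35, 97, 96]

Answer: 35 93 35 97 96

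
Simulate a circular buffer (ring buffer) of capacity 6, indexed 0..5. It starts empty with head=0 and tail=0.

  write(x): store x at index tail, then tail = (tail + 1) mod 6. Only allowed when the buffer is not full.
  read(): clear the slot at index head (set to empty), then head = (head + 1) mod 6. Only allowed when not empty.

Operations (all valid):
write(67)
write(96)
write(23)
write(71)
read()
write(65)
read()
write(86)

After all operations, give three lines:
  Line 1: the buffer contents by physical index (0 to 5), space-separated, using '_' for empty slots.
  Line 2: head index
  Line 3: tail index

Answer: _ _ 23 71 65 86
2
0

Derivation:
write(67): buf=[67 _ _ _ _ _], head=0, tail=1, size=1
write(96): buf=[67 96 _ _ _ _], head=0, tail=2, size=2
write(23): buf=[67 96 23 _ _ _], head=0, tail=3, size=3
write(71): buf=[67 96 23 71 _ _], head=0, tail=4, size=4
read(): buf=[_ 96 23 71 _ _], head=1, tail=4, size=3
write(65): buf=[_ 96 23 71 65 _], head=1, tail=5, size=4
read(): buf=[_ _ 23 71 65 _], head=2, tail=5, size=3
write(86): buf=[_ _ 23 71 65 86], head=2, tail=0, size=4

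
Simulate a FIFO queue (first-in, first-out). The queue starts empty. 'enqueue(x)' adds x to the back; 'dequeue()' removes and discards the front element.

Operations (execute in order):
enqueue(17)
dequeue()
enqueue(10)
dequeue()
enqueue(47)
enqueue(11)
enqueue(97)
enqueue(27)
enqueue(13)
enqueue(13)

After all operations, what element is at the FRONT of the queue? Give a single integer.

Answer: 47

Derivation:
enqueue(17): queue = [17]
dequeue(): queue = []
enqueue(10): queue = [10]
dequeue(): queue = []
enqueue(47): queue = [47]
enqueue(11): queue = [47, 11]
enqueue(97): queue = [47, 11, 97]
enqueue(27): queue = [47, 11, 97, 27]
enqueue(13): queue = [47, 11, 97, 27, 13]
enqueue(13): queue = [47, 11, 97, 27, 13, 13]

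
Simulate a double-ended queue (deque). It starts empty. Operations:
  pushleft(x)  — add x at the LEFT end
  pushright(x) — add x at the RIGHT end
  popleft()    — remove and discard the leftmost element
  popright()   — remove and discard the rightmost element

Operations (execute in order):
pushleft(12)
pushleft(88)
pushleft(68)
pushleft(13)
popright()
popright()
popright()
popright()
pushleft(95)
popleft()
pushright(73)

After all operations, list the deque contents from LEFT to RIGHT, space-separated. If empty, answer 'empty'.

pushleft(12): [12]
pushleft(88): [88, 12]
pushleft(68): [68, 88, 12]
pushleft(13): [13, 68, 88, 12]
popright(): [13, 68, 88]
popright(): [13, 68]
popright(): [13]
popright(): []
pushleft(95): [95]
popleft(): []
pushright(73): [73]

Answer: 73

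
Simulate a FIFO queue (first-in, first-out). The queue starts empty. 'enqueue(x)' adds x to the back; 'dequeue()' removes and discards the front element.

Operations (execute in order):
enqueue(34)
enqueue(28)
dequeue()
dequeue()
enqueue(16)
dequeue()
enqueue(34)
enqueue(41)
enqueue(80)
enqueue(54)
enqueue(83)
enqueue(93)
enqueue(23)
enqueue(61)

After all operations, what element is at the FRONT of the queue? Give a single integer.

Answer: 34

Derivation:
enqueue(34): queue = [34]
enqueue(28): queue = [34, 28]
dequeue(): queue = [28]
dequeue(): queue = []
enqueue(16): queue = [16]
dequeue(): queue = []
enqueue(34): queue = [34]
enqueue(41): queue = [34, 41]
enqueue(80): queue = [34, 41, 80]
enqueue(54): queue = [34, 41, 80, 54]
enqueue(83): queue = [34, 41, 80, 54, 83]
enqueue(93): queue = [34, 41, 80, 54, 83, 93]
enqueue(23): queue = [34, 41, 80, 54, 83, 93, 23]
enqueue(61): queue = [34, 41, 80, 54, 83, 93, 23, 61]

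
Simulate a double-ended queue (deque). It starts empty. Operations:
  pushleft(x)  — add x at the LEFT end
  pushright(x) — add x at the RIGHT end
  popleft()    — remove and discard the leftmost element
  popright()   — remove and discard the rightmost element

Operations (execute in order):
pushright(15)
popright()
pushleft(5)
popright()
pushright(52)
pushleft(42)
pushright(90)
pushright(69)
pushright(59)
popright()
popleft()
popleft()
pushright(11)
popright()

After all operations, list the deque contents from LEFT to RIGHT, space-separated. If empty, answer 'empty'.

Answer: 90 69

Derivation:
pushright(15): [15]
popright(): []
pushleft(5): [5]
popright(): []
pushright(52): [52]
pushleft(42): [42, 52]
pushright(90): [42, 52, 90]
pushright(69): [42, 52, 90, 69]
pushright(59): [42, 52, 90, 69, 59]
popright(): [42, 52, 90, 69]
popleft(): [52, 90, 69]
popleft(): [90, 69]
pushright(11): [90, 69, 11]
popright(): [90, 69]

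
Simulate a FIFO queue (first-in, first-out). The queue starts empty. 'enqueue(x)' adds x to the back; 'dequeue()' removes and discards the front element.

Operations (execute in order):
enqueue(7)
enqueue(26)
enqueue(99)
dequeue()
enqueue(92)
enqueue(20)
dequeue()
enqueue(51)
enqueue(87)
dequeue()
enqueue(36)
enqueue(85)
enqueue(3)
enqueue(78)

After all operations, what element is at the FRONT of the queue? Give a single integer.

Answer: 92

Derivation:
enqueue(7): queue = [7]
enqueue(26): queue = [7, 26]
enqueue(99): queue = [7, 26, 99]
dequeue(): queue = [26, 99]
enqueue(92): queue = [26, 99, 92]
enqueue(20): queue = [26, 99, 92, 20]
dequeue(): queue = [99, 92, 20]
enqueue(51): queue = [99, 92, 20, 51]
enqueue(87): queue = [99, 92, 20, 51, 87]
dequeue(): queue = [92, 20, 51, 87]
enqueue(36): queue = [92, 20, 51, 87, 36]
enqueue(85): queue = [92, 20, 51, 87, 36, 85]
enqueue(3): queue = [92, 20, 51, 87, 36, 85, 3]
enqueue(78): queue = [92, 20, 51, 87, 36, 85, 3, 78]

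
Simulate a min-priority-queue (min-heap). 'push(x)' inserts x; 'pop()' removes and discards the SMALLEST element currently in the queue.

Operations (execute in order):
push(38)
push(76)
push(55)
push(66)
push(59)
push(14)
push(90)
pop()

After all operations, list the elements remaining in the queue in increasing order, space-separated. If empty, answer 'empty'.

Answer: 38 55 59 66 76 90

Derivation:
push(38): heap contents = [38]
push(76): heap contents = [38, 76]
push(55): heap contents = [38, 55, 76]
push(66): heap contents = [38, 55, 66, 76]
push(59): heap contents = [38, 55, 59, 66, 76]
push(14): heap contents = [14, 38, 55, 59, 66, 76]
push(90): heap contents = [14, 38, 55, 59, 66, 76, 90]
pop() → 14: heap contents = [38, 55, 59, 66, 76, 90]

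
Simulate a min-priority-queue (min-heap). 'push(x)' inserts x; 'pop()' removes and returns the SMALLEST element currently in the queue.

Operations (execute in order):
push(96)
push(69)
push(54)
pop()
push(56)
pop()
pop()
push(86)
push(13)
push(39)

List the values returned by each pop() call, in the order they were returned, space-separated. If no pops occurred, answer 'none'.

push(96): heap contents = [96]
push(69): heap contents = [69, 96]
push(54): heap contents = [54, 69, 96]
pop() → 54: heap contents = [69, 96]
push(56): heap contents = [56, 69, 96]
pop() → 56: heap contents = [69, 96]
pop() → 69: heap contents = [96]
push(86): heap contents = [86, 96]
push(13): heap contents = [13, 86, 96]
push(39): heap contents = [13, 39, 86, 96]

Answer: 54 56 69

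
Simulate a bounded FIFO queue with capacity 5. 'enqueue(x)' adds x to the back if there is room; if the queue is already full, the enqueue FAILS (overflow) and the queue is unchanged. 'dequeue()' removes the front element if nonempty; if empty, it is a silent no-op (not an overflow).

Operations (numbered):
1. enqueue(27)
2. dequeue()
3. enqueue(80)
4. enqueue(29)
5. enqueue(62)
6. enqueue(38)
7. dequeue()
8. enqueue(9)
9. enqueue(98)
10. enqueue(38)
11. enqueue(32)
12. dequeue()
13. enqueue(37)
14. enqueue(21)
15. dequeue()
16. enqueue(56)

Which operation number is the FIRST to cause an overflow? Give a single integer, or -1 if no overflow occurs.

1. enqueue(27): size=1
2. dequeue(): size=0
3. enqueue(80): size=1
4. enqueue(29): size=2
5. enqueue(62): size=3
6. enqueue(38): size=4
7. dequeue(): size=3
8. enqueue(9): size=4
9. enqueue(98): size=5
10. enqueue(38): size=5=cap → OVERFLOW (fail)
11. enqueue(32): size=5=cap → OVERFLOW (fail)
12. dequeue(): size=4
13. enqueue(37): size=5
14. enqueue(21): size=5=cap → OVERFLOW (fail)
15. dequeue(): size=4
16. enqueue(56): size=5

Answer: 10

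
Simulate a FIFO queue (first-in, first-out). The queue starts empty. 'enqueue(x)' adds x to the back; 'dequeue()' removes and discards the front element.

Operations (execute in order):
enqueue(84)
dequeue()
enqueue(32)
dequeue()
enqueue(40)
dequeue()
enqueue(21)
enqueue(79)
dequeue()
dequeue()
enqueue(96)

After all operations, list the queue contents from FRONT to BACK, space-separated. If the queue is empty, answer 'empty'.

enqueue(84): [84]
dequeue(): []
enqueue(32): [32]
dequeue(): []
enqueue(40): [40]
dequeue(): []
enqueue(21): [21]
enqueue(79): [21, 79]
dequeue(): [79]
dequeue(): []
enqueue(96): [96]

Answer: 96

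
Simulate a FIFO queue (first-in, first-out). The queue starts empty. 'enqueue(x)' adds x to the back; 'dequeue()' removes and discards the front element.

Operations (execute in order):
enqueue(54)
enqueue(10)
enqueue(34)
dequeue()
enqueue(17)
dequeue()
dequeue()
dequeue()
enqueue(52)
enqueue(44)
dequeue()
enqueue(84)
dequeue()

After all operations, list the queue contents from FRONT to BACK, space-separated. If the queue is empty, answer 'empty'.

Answer: 84

Derivation:
enqueue(54): [54]
enqueue(10): [54, 10]
enqueue(34): [54, 10, 34]
dequeue(): [10, 34]
enqueue(17): [10, 34, 17]
dequeue(): [34, 17]
dequeue(): [17]
dequeue(): []
enqueue(52): [52]
enqueue(44): [52, 44]
dequeue(): [44]
enqueue(84): [44, 84]
dequeue(): [84]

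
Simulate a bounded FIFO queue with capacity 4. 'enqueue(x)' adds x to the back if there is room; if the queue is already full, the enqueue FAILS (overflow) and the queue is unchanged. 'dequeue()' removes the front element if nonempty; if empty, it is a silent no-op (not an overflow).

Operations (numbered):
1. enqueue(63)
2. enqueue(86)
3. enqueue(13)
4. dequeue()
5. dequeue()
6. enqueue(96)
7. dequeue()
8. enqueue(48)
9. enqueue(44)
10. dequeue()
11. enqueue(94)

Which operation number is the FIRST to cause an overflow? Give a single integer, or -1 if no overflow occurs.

1. enqueue(63): size=1
2. enqueue(86): size=2
3. enqueue(13): size=3
4. dequeue(): size=2
5. dequeue(): size=1
6. enqueue(96): size=2
7. dequeue(): size=1
8. enqueue(48): size=2
9. enqueue(44): size=3
10. dequeue(): size=2
11. enqueue(94): size=3

Answer: -1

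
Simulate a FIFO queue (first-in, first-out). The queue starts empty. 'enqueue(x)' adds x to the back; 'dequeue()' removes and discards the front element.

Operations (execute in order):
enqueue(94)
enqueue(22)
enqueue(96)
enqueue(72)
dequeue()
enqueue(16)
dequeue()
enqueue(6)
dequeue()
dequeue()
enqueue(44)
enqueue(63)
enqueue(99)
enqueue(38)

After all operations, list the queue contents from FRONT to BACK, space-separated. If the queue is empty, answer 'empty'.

Answer: 16 6 44 63 99 38

Derivation:
enqueue(94): [94]
enqueue(22): [94, 22]
enqueue(96): [94, 22, 96]
enqueue(72): [94, 22, 96, 72]
dequeue(): [22, 96, 72]
enqueue(16): [22, 96, 72, 16]
dequeue(): [96, 72, 16]
enqueue(6): [96, 72, 16, 6]
dequeue(): [72, 16, 6]
dequeue(): [16, 6]
enqueue(44): [16, 6, 44]
enqueue(63): [16, 6, 44, 63]
enqueue(99): [16, 6, 44, 63, 99]
enqueue(38): [16, 6, 44, 63, 99, 38]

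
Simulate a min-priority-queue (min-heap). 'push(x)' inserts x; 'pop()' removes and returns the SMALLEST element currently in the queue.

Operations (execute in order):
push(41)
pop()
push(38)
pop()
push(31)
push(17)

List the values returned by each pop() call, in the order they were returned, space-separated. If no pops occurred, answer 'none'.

push(41): heap contents = [41]
pop() → 41: heap contents = []
push(38): heap contents = [38]
pop() → 38: heap contents = []
push(31): heap contents = [31]
push(17): heap contents = [17, 31]

Answer: 41 38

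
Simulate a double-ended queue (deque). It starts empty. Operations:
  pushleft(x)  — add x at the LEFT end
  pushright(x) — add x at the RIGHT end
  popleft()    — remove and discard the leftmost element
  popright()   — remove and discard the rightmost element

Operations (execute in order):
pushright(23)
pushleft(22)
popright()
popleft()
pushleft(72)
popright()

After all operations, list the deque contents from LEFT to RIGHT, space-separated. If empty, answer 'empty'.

pushright(23): [23]
pushleft(22): [22, 23]
popright(): [22]
popleft(): []
pushleft(72): [72]
popright(): []

Answer: empty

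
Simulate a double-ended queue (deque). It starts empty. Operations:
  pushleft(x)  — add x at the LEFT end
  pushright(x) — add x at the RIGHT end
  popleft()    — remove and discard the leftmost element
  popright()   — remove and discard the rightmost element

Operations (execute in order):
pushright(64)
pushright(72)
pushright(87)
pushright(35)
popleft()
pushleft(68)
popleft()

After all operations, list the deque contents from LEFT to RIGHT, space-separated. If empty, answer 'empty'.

Answer: 72 87 35

Derivation:
pushright(64): [64]
pushright(72): [64, 72]
pushright(87): [64, 72, 87]
pushright(35): [64, 72, 87, 35]
popleft(): [72, 87, 35]
pushleft(68): [68, 72, 87, 35]
popleft(): [72, 87, 35]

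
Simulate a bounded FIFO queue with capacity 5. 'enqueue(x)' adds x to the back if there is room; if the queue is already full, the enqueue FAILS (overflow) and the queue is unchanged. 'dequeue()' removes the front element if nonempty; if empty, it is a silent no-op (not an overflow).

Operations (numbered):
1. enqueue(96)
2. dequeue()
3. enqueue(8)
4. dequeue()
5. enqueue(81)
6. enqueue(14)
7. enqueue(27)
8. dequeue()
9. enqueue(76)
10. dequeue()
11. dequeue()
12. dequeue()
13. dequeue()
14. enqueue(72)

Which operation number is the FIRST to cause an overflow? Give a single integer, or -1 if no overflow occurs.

1. enqueue(96): size=1
2. dequeue(): size=0
3. enqueue(8): size=1
4. dequeue(): size=0
5. enqueue(81): size=1
6. enqueue(14): size=2
7. enqueue(27): size=3
8. dequeue(): size=2
9. enqueue(76): size=3
10. dequeue(): size=2
11. dequeue(): size=1
12. dequeue(): size=0
13. dequeue(): empty, no-op, size=0
14. enqueue(72): size=1

Answer: -1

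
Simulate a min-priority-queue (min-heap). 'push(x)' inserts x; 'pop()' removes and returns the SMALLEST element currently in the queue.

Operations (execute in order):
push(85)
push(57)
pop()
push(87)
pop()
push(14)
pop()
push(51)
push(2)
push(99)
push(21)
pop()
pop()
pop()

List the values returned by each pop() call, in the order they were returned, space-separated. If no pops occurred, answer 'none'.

Answer: 57 85 14 2 21 51

Derivation:
push(85): heap contents = [85]
push(57): heap contents = [57, 85]
pop() → 57: heap contents = [85]
push(87): heap contents = [85, 87]
pop() → 85: heap contents = [87]
push(14): heap contents = [14, 87]
pop() → 14: heap contents = [87]
push(51): heap contents = [51, 87]
push(2): heap contents = [2, 51, 87]
push(99): heap contents = [2, 51, 87, 99]
push(21): heap contents = [2, 21, 51, 87, 99]
pop() → 2: heap contents = [21, 51, 87, 99]
pop() → 21: heap contents = [51, 87, 99]
pop() → 51: heap contents = [87, 99]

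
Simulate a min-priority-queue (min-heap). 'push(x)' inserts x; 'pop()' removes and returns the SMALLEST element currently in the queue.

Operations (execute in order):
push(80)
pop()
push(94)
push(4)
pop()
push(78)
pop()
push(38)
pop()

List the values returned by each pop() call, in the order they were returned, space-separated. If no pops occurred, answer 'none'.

push(80): heap contents = [80]
pop() → 80: heap contents = []
push(94): heap contents = [94]
push(4): heap contents = [4, 94]
pop() → 4: heap contents = [94]
push(78): heap contents = [78, 94]
pop() → 78: heap contents = [94]
push(38): heap contents = [38, 94]
pop() → 38: heap contents = [94]

Answer: 80 4 78 38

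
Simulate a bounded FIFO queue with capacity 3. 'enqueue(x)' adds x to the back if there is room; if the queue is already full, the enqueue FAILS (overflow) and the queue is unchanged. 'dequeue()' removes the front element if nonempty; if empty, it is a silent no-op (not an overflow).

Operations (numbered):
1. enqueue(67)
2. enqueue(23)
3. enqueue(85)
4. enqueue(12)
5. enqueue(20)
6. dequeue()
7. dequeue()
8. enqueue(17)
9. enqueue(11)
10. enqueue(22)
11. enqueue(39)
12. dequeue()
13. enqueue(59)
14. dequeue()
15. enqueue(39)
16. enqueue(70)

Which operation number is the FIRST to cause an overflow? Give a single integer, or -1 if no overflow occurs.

Answer: 4

Derivation:
1. enqueue(67): size=1
2. enqueue(23): size=2
3. enqueue(85): size=3
4. enqueue(12): size=3=cap → OVERFLOW (fail)
5. enqueue(20): size=3=cap → OVERFLOW (fail)
6. dequeue(): size=2
7. dequeue(): size=1
8. enqueue(17): size=2
9. enqueue(11): size=3
10. enqueue(22): size=3=cap → OVERFLOW (fail)
11. enqueue(39): size=3=cap → OVERFLOW (fail)
12. dequeue(): size=2
13. enqueue(59): size=3
14. dequeue(): size=2
15. enqueue(39): size=3
16. enqueue(70): size=3=cap → OVERFLOW (fail)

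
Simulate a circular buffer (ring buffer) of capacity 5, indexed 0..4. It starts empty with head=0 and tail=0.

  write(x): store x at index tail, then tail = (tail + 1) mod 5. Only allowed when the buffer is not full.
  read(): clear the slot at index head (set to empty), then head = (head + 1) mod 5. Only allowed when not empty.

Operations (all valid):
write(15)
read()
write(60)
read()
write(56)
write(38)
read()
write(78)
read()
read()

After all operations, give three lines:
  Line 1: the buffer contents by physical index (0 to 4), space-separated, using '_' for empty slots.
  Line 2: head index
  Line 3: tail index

write(15): buf=[15 _ _ _ _], head=0, tail=1, size=1
read(): buf=[_ _ _ _ _], head=1, tail=1, size=0
write(60): buf=[_ 60 _ _ _], head=1, tail=2, size=1
read(): buf=[_ _ _ _ _], head=2, tail=2, size=0
write(56): buf=[_ _ 56 _ _], head=2, tail=3, size=1
write(38): buf=[_ _ 56 38 _], head=2, tail=4, size=2
read(): buf=[_ _ _ 38 _], head=3, tail=4, size=1
write(78): buf=[_ _ _ 38 78], head=3, tail=0, size=2
read(): buf=[_ _ _ _ 78], head=4, tail=0, size=1
read(): buf=[_ _ _ _ _], head=0, tail=0, size=0

Answer: _ _ _ _ _
0
0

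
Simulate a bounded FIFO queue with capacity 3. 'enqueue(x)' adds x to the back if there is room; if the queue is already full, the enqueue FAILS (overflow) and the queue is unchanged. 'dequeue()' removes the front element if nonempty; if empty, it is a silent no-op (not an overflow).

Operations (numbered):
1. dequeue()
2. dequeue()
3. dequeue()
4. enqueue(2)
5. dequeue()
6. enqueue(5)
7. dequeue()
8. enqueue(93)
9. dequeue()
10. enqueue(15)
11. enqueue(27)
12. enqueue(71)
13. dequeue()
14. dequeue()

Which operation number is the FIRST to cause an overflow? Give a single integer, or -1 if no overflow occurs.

Answer: -1

Derivation:
1. dequeue(): empty, no-op, size=0
2. dequeue(): empty, no-op, size=0
3. dequeue(): empty, no-op, size=0
4. enqueue(2): size=1
5. dequeue(): size=0
6. enqueue(5): size=1
7. dequeue(): size=0
8. enqueue(93): size=1
9. dequeue(): size=0
10. enqueue(15): size=1
11. enqueue(27): size=2
12. enqueue(71): size=3
13. dequeue(): size=2
14. dequeue(): size=1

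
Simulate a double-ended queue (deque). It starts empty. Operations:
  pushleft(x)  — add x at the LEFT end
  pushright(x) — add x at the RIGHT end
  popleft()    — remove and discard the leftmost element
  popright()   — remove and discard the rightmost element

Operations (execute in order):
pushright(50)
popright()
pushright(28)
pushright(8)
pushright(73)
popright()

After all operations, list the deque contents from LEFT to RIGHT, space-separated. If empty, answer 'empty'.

pushright(50): [50]
popright(): []
pushright(28): [28]
pushright(8): [28, 8]
pushright(73): [28, 8, 73]
popright(): [28, 8]

Answer: 28 8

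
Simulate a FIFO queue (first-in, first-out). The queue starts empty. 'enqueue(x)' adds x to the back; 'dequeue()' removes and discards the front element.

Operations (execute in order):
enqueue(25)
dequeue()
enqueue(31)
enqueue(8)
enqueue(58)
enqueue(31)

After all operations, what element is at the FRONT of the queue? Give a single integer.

Answer: 31

Derivation:
enqueue(25): queue = [25]
dequeue(): queue = []
enqueue(31): queue = [31]
enqueue(8): queue = [31, 8]
enqueue(58): queue = [31, 8, 58]
enqueue(31): queue = [31, 8, 58, 31]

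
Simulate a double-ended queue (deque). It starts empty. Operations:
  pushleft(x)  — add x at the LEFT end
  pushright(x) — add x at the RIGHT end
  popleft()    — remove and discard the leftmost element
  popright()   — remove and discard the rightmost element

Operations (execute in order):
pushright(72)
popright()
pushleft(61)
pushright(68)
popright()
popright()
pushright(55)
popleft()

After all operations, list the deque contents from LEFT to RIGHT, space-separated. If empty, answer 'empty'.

pushright(72): [72]
popright(): []
pushleft(61): [61]
pushright(68): [61, 68]
popright(): [61]
popright(): []
pushright(55): [55]
popleft(): []

Answer: empty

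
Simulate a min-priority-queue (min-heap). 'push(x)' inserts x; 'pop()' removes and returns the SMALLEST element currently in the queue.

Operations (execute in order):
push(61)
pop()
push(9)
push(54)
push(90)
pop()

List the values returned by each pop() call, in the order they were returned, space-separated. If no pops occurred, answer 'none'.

Answer: 61 9

Derivation:
push(61): heap contents = [61]
pop() → 61: heap contents = []
push(9): heap contents = [9]
push(54): heap contents = [9, 54]
push(90): heap contents = [9, 54, 90]
pop() → 9: heap contents = [54, 90]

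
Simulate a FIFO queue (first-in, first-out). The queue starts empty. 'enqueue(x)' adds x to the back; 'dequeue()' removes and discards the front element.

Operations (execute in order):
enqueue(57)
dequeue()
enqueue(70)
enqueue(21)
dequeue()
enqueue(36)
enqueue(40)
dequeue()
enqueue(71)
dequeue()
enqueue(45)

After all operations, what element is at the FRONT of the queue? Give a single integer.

enqueue(57): queue = [57]
dequeue(): queue = []
enqueue(70): queue = [70]
enqueue(21): queue = [70, 21]
dequeue(): queue = [21]
enqueue(36): queue = [21, 36]
enqueue(40): queue = [21, 36, 40]
dequeue(): queue = [36, 40]
enqueue(71): queue = [36, 40, 71]
dequeue(): queue = [40, 71]
enqueue(45): queue = [40, 71, 45]

Answer: 40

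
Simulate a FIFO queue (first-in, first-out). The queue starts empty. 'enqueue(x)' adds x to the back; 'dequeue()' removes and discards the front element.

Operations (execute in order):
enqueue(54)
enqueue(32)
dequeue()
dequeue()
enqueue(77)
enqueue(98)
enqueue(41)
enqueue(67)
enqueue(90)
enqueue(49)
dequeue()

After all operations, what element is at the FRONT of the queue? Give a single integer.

enqueue(54): queue = [54]
enqueue(32): queue = [54, 32]
dequeue(): queue = [32]
dequeue(): queue = []
enqueue(77): queue = [77]
enqueue(98): queue = [77, 98]
enqueue(41): queue = [77, 98, 41]
enqueue(67): queue = [77, 98, 41, 67]
enqueue(90): queue = [77, 98, 41, 67, 90]
enqueue(49): queue = [77, 98, 41, 67, 90, 49]
dequeue(): queue = [98, 41, 67, 90, 49]

Answer: 98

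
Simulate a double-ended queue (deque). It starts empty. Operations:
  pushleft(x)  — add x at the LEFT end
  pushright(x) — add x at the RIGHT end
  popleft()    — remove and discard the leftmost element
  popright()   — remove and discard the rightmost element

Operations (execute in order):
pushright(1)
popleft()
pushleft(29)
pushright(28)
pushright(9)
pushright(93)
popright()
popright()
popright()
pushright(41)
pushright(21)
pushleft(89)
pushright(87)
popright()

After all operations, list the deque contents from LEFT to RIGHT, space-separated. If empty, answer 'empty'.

Answer: 89 29 41 21

Derivation:
pushright(1): [1]
popleft(): []
pushleft(29): [29]
pushright(28): [29, 28]
pushright(9): [29, 28, 9]
pushright(93): [29, 28, 9, 93]
popright(): [29, 28, 9]
popright(): [29, 28]
popright(): [29]
pushright(41): [29, 41]
pushright(21): [29, 41, 21]
pushleft(89): [89, 29, 41, 21]
pushright(87): [89, 29, 41, 21, 87]
popright(): [89, 29, 41, 21]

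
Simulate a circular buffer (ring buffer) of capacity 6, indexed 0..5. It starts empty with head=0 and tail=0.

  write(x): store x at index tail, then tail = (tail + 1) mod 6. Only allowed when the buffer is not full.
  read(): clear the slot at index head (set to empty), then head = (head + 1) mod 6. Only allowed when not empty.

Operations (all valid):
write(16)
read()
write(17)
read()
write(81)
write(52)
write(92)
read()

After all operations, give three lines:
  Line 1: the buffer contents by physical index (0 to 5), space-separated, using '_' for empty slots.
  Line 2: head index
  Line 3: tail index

write(16): buf=[16 _ _ _ _ _], head=0, tail=1, size=1
read(): buf=[_ _ _ _ _ _], head=1, tail=1, size=0
write(17): buf=[_ 17 _ _ _ _], head=1, tail=2, size=1
read(): buf=[_ _ _ _ _ _], head=2, tail=2, size=0
write(81): buf=[_ _ 81 _ _ _], head=2, tail=3, size=1
write(52): buf=[_ _ 81 52 _ _], head=2, tail=4, size=2
write(92): buf=[_ _ 81 52 92 _], head=2, tail=5, size=3
read(): buf=[_ _ _ 52 92 _], head=3, tail=5, size=2

Answer: _ _ _ 52 92 _
3
5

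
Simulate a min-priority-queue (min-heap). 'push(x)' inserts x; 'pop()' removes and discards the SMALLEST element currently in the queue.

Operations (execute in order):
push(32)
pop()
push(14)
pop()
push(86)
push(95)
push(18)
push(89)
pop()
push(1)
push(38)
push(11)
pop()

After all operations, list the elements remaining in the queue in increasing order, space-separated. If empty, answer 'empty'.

Answer: 11 38 86 89 95

Derivation:
push(32): heap contents = [32]
pop() → 32: heap contents = []
push(14): heap contents = [14]
pop() → 14: heap contents = []
push(86): heap contents = [86]
push(95): heap contents = [86, 95]
push(18): heap contents = [18, 86, 95]
push(89): heap contents = [18, 86, 89, 95]
pop() → 18: heap contents = [86, 89, 95]
push(1): heap contents = [1, 86, 89, 95]
push(38): heap contents = [1, 38, 86, 89, 95]
push(11): heap contents = [1, 11, 38, 86, 89, 95]
pop() → 1: heap contents = [11, 38, 86, 89, 95]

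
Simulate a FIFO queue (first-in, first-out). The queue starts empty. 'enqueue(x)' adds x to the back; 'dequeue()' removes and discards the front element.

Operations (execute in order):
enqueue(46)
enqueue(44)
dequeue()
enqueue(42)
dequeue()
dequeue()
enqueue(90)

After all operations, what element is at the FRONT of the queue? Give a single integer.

enqueue(46): queue = [46]
enqueue(44): queue = [46, 44]
dequeue(): queue = [44]
enqueue(42): queue = [44, 42]
dequeue(): queue = [42]
dequeue(): queue = []
enqueue(90): queue = [90]

Answer: 90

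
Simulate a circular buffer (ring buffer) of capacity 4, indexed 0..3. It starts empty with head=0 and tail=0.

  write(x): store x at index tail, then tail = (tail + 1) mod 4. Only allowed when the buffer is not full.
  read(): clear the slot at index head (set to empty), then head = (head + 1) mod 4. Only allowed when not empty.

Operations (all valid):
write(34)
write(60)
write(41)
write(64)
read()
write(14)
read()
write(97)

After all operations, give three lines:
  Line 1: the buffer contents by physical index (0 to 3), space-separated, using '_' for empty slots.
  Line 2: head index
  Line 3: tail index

write(34): buf=[34 _ _ _], head=0, tail=1, size=1
write(60): buf=[34 60 _ _], head=0, tail=2, size=2
write(41): buf=[34 60 41 _], head=0, tail=3, size=3
write(64): buf=[34 60 41 64], head=0, tail=0, size=4
read(): buf=[_ 60 41 64], head=1, tail=0, size=3
write(14): buf=[14 60 41 64], head=1, tail=1, size=4
read(): buf=[14 _ 41 64], head=2, tail=1, size=3
write(97): buf=[14 97 41 64], head=2, tail=2, size=4

Answer: 14 97 41 64
2
2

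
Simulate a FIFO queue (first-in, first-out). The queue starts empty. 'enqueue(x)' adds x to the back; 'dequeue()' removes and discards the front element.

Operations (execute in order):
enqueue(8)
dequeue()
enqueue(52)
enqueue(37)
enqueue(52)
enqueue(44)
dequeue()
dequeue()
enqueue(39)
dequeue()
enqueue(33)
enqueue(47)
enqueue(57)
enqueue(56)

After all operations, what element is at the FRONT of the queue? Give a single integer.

enqueue(8): queue = [8]
dequeue(): queue = []
enqueue(52): queue = [52]
enqueue(37): queue = [52, 37]
enqueue(52): queue = [52, 37, 52]
enqueue(44): queue = [52, 37, 52, 44]
dequeue(): queue = [37, 52, 44]
dequeue(): queue = [52, 44]
enqueue(39): queue = [52, 44, 39]
dequeue(): queue = [44, 39]
enqueue(33): queue = [44, 39, 33]
enqueue(47): queue = [44, 39, 33, 47]
enqueue(57): queue = [44, 39, 33, 47, 57]
enqueue(56): queue = [44, 39, 33, 47, 57, 56]

Answer: 44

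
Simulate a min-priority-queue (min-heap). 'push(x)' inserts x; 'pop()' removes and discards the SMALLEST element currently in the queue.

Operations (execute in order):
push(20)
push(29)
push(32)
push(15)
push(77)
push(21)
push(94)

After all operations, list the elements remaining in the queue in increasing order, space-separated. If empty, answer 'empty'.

Answer: 15 20 21 29 32 77 94

Derivation:
push(20): heap contents = [20]
push(29): heap contents = [20, 29]
push(32): heap contents = [20, 29, 32]
push(15): heap contents = [15, 20, 29, 32]
push(77): heap contents = [15, 20, 29, 32, 77]
push(21): heap contents = [15, 20, 21, 29, 32, 77]
push(94): heap contents = [15, 20, 21, 29, 32, 77, 94]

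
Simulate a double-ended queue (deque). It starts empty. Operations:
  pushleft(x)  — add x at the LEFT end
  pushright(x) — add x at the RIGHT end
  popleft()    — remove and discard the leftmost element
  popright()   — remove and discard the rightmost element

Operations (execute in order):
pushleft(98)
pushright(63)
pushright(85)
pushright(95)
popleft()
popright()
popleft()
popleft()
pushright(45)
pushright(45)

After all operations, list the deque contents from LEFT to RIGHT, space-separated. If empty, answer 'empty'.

pushleft(98): [98]
pushright(63): [98, 63]
pushright(85): [98, 63, 85]
pushright(95): [98, 63, 85, 95]
popleft(): [63, 85, 95]
popright(): [63, 85]
popleft(): [85]
popleft(): []
pushright(45): [45]
pushright(45): [45, 45]

Answer: 45 45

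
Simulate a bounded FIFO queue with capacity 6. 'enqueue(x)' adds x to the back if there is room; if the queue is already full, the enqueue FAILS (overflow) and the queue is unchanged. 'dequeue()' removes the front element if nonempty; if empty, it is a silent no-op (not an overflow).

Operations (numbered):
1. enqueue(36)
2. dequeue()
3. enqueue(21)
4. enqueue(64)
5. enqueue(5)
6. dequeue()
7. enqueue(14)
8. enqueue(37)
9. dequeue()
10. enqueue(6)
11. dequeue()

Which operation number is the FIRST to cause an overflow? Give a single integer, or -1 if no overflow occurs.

Answer: -1

Derivation:
1. enqueue(36): size=1
2. dequeue(): size=0
3. enqueue(21): size=1
4. enqueue(64): size=2
5. enqueue(5): size=3
6. dequeue(): size=2
7. enqueue(14): size=3
8. enqueue(37): size=4
9. dequeue(): size=3
10. enqueue(6): size=4
11. dequeue(): size=3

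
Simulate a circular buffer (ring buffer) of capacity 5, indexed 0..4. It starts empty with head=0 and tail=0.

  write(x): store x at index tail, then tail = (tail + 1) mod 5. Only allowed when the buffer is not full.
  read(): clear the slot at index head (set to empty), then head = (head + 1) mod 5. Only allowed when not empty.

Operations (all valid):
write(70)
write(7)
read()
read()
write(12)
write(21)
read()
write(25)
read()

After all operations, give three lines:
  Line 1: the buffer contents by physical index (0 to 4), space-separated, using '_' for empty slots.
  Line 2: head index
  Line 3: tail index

write(70): buf=[70 _ _ _ _], head=0, tail=1, size=1
write(7): buf=[70 7 _ _ _], head=0, tail=2, size=2
read(): buf=[_ 7 _ _ _], head=1, tail=2, size=1
read(): buf=[_ _ _ _ _], head=2, tail=2, size=0
write(12): buf=[_ _ 12 _ _], head=2, tail=3, size=1
write(21): buf=[_ _ 12 21 _], head=2, tail=4, size=2
read(): buf=[_ _ _ 21 _], head=3, tail=4, size=1
write(25): buf=[_ _ _ 21 25], head=3, tail=0, size=2
read(): buf=[_ _ _ _ 25], head=4, tail=0, size=1

Answer: _ _ _ _ 25
4
0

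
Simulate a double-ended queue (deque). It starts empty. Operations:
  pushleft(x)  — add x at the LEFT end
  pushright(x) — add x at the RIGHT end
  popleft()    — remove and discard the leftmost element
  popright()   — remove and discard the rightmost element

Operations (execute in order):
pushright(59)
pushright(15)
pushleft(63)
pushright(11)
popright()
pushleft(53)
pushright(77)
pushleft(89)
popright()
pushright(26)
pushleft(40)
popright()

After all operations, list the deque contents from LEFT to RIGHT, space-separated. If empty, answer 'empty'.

pushright(59): [59]
pushright(15): [59, 15]
pushleft(63): [63, 59, 15]
pushright(11): [63, 59, 15, 11]
popright(): [63, 59, 15]
pushleft(53): [53, 63, 59, 15]
pushright(77): [53, 63, 59, 15, 77]
pushleft(89): [89, 53, 63, 59, 15, 77]
popright(): [89, 53, 63, 59, 15]
pushright(26): [89, 53, 63, 59, 15, 26]
pushleft(40): [40, 89, 53, 63, 59, 15, 26]
popright(): [40, 89, 53, 63, 59, 15]

Answer: 40 89 53 63 59 15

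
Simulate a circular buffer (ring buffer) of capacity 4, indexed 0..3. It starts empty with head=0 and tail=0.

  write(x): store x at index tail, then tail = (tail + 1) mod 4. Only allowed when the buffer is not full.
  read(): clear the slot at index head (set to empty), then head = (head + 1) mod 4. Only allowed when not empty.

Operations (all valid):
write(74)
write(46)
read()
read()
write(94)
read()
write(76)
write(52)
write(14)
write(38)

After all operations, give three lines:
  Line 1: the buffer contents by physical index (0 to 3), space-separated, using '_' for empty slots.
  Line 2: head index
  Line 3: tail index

Answer: 52 14 38 76
3
3

Derivation:
write(74): buf=[74 _ _ _], head=0, tail=1, size=1
write(46): buf=[74 46 _ _], head=0, tail=2, size=2
read(): buf=[_ 46 _ _], head=1, tail=2, size=1
read(): buf=[_ _ _ _], head=2, tail=2, size=0
write(94): buf=[_ _ 94 _], head=2, tail=3, size=1
read(): buf=[_ _ _ _], head=3, tail=3, size=0
write(76): buf=[_ _ _ 76], head=3, tail=0, size=1
write(52): buf=[52 _ _ 76], head=3, tail=1, size=2
write(14): buf=[52 14 _ 76], head=3, tail=2, size=3
write(38): buf=[52 14 38 76], head=3, tail=3, size=4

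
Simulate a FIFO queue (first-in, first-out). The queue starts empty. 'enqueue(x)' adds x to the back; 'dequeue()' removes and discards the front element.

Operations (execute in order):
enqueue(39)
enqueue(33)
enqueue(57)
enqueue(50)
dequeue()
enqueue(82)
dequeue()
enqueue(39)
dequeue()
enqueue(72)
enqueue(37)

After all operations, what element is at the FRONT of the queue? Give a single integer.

Answer: 50

Derivation:
enqueue(39): queue = [39]
enqueue(33): queue = [39, 33]
enqueue(57): queue = [39, 33, 57]
enqueue(50): queue = [39, 33, 57, 50]
dequeue(): queue = [33, 57, 50]
enqueue(82): queue = [33, 57, 50, 82]
dequeue(): queue = [57, 50, 82]
enqueue(39): queue = [57, 50, 82, 39]
dequeue(): queue = [50, 82, 39]
enqueue(72): queue = [50, 82, 39, 72]
enqueue(37): queue = [50, 82, 39, 72, 37]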